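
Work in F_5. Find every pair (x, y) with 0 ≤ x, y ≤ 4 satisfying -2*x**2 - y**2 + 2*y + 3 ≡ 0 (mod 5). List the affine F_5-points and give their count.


Affine F_5-points: {(0, 3), (0, 4), (2, 0), (2, 2), (3, 0), (3, 2)}; count = 6.

For each of the 25 pairs (x, y) ∈ F_5², evaluate f(x, y) mod 5. Record the zeros.
  x = 0: [0↦3, 1↦4, 2↦3, 3↦0, 4↦0]  zeros at y ∈ {3, 4}
  x = 1: [0↦1, 1↦2, 2↦1, 3↦3, 4↦3]  zeros at y ∈ ∅
  x = 2: [0↦0, 1↦1, 2↦0, 3↦2, 4↦2]  zeros at y ∈ {0, 2}
  x = 3: [0↦0, 1↦1, 2↦0, 3↦2, 4↦2]  zeros at y ∈ {0, 2}
  x = 4: [0↦1, 1↦2, 2↦1, 3↦3, 4↦3]  zeros at y ∈ ∅
Collecting zeros: affine points = {(0, 3), (0, 4), (2, 0), (2, 2), (3, 0), (3, 2)}.
Total count |C(F_5)_aff| = 6.


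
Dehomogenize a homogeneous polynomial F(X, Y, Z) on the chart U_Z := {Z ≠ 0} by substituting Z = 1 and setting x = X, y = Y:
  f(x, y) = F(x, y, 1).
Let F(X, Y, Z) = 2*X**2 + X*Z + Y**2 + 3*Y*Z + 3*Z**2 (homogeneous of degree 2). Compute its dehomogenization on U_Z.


f(x, y) = 2*x**2 + x + y**2 + 3*y + 3

On U_Z we set Z = 1. Each monomial c·X^i·Y^j·Z^k in F becomes c·x^i·y^j·1^k = c·x^i·y^j.
Substituting Z = 1: F(X, Y, 1) = 2*x**2 + x + y**2 + 3*y + 3.
Note: deg(f) ≤ deg(F) = 2; strict inequality happens when F is divisible by Z (lost terms).


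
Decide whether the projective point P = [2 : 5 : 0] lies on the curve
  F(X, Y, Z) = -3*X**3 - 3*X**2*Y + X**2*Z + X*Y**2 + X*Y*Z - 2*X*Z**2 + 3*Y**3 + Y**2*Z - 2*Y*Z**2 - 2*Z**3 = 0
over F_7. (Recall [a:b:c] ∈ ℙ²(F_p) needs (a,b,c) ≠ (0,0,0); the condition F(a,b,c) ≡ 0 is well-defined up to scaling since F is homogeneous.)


F(2,5,0) ≡ 5 (mod 7); P is NOT on the curve.

Evaluate F(2, 5, 0) term-by-term (mod 7).
  -3*X**3 ↦ -3·8·1·1 = -24
  -3*X**2*Y ↦ -3·4·5·1 = -60
  X**2*Z ↦ 1·4·1·0 = 0
  X*Y**2 ↦ 1·2·25·1 = 50
  X*Y*Z ↦ 1·2·5·0 = 0
  -2*X*Z**2 ↦ -2·2·1·0 = 0
  3*Y**3 ↦ 3·1·125·1 = 375
  Y**2*Z ↦ 1·1·25·0 = 0
  -2*Y*Z**2 ↦ -2·1·5·0 = 0
  -2*Z**3 ↦ -2·1·1·0 = 0
Sum: F(2, 5, 0) = (-24) + (-60) + (0) + (50) + (0) + (0) + (375) + (0) + (0) + (0) = 341.
Reducing mod 7: 341 ≡ 5 (mod 7).
Since F(a, b, c) ≡ 5 ≠ 0 (mod 7), P does NOT lie on the curve.


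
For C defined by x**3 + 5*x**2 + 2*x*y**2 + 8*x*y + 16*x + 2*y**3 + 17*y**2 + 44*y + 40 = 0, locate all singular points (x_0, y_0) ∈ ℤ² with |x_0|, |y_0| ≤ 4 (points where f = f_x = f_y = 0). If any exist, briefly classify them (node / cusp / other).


Singular points: {(-2, -2)}; classification: node.

Compute partial derivatives:
  f_x = 3*x**2 + 10*x + 2*y**2 + 8*y + 16.
  f_y = 4*x*y + 8*x + 6*y**2 + 34*y + 44.
Scan x_0 ∈ {−4, ..., 4}. For each x_0, f_y(x_0, y) is a polynomial in y; find its integer roots y ∈ {−4, ..., 4}, then test f_x and f at those candidates.
  x = -4: f_y(-4, y) = 6*y**2 + 18*y + 12; vanishes at y ∈ {-2, -1}. (-4, -2): f_x = 16 ≠ 0; (-4, -1): f_x = 18 ≠ 0.
  x = -3: f_y(-3, y) = 6*y**2 + 22*y + 20; vanishes at y ∈ {-2}. (-3, -2): f_x = 5 ≠ 0.
  x = -2: f_y(-2, y) = 6*y**2 + 26*y + 28; vanishes at y ∈ {-2}. (-2, -2): f_x = 0, f = 0 — SINGULAR.
  x = -1: f_y(-1, y) = 6*y**2 + 30*y + 36; vanishes at y ∈ {-3, -2}. (-1, -3): f_x = 3 ≠ 0; (-1, -2): f_x = 1 ≠ 0.
  x = 0: f_y(0, y) = 6*y**2 + 34*y + 44; vanishes at y ∈ {-2}. (0, -2): f_x = 8 ≠ 0.
  x = 1: f_y(1, y) = 6*y**2 + 38*y + 52; vanishes at y ∈ {-2}. (1, -2): f_x = 21 ≠ 0.
  x = 2: f_y(2, y) = 6*y**2 + 42*y + 60; vanishes at y ∈ {-2}. (2, -2): f_x = 40 ≠ 0.
  x = 3: f_y(3, y) = 6*y**2 + 46*y + 68; vanishes at y ∈ {-2}. (3, -2): f_x = 65 ≠ 0.
  x = 4: f_y(4, y) = 6*y**2 + 50*y + 76; vanishes at y ∈ {-2}. (4, -2): f_x = 96 ≠ 0.
Only singular point on the grid: (-2, -2).
Classify: substitute x = -2 + u, y = -2 + v and expand: f = u**3 - u**2 + 2*u*v**2 + 2*v**3 + v**2.
No constant or linear terms (consistent with a singular point). Quadratic part: -u**2 + v**2. Cubic part: u**3 + 2*u*v**2 + 2*v**3.
The quadratic part v**2 - u**2 = (v − u)(v + u) splits into two distinct linear factors, so there are two distinct tangent lines y − -2 = ±(x − -2) — this is a node (ordinary double point).
Classification: node.


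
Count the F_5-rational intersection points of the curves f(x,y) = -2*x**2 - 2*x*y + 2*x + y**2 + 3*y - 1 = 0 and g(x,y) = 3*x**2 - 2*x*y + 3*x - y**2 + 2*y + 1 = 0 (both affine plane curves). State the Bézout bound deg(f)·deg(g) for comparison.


Common zeros: {(3, 2)}; count = 1; Bézout bound = 4.

deg(f) = 2, deg(g) = 2, so Bézout bound = 4.
Scan x ∈ F_5. For each x, list the y ∈ F_5 with f(x, y) ≡ 0 and those with g(x, y) ≡ 0 (mod 5); the common zeros in that column are the intersection.
  x = 0: f ≡ 0 at y ∈ ∅; g ≡ 0 at y ∈ ∅; common: ∅.
  x = 1: f ≡ 0 at y ∈ {2}; g ≡ 0 at y ∈ ∅; common: ∅.
  x = 2: f ≡ 0 at y ∈ {0, 1}; g ≡ 0 at y ∈ {4}; common: ∅.
  x = 3: f ≡ 0 at y ∈ {1, 2}; g ≡ 0 at y ∈ {2, 4}; common: {2}.
  x = 4: f ≡ 0 at y ∈ {0}; g ≡ 0 at y ∈ {2}; common: ∅.
Collecting: common zeros = {(3, 2)}, so the count is 1.
Comparison with the Bézout bound: 1 ≤ 4 = deg(f)·deg(g), as expected for curves with no common component (the affine F_5-count falls short of the bound because intersections may lie at infinity, over extension fields, or carry multiplicity).


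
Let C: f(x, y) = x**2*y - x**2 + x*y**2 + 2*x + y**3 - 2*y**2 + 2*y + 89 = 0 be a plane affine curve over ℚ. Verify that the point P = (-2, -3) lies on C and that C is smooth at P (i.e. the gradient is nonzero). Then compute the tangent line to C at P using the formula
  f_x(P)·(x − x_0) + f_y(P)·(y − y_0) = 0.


Tangent line at P: 27*x + 57*y + 225 = 0.

Step 1: f(-2, -3) = 0, so P lies on C.
Step 2: partial derivatives
  f_x(x, y) = 2*x*y - 2*x + y**2 + 2, f_y(x, y) = x**2 + 2*x*y + 3*y**2 - 4*y + 2.
  f_x(P) = 27, f_y(P) = 57 (gradient nonzero, so P is smooth).
Step 3: tangent line at P: 27·(x − -2) + 57·(y − -3) = 0.
Expanding: 27*x + 57*y + 225 = 0.


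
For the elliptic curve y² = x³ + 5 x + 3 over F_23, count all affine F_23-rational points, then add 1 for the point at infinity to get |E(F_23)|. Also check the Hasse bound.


Affine points = {(0, 7), (0, 16), (1, 3), (1, 20), (4, 8), (4, 15), (7, 6), (7, 17), (8, 7), (8, 16), (9, 8), (9, 15), (10, 8), (10, 15), (11, 3), (11, 20), (15, 7), (15, 16), (16, 4), (16, 19), (21, 10), (21, 13)}; affine count = 22; |E(F_23)| = 23.

Discriminant check: Δ ∝ 4a³ + 27b² = 4·5³ + 27·3² = 4·125 + 27·9 ≡ 7 (mod 23). Nonzero ⇒ E is nonsingular.
For each x ∈ F_23, compute rhs = x³ + 5·x + 3 mod 23, then count y ∈ F_23 with y² ≡ rhs.
  x = 0: rhs = 3, matching y values: 7, 16 (2 points).
  x = 1: rhs = 9, matching y values: 3, 20 (2 points).
  x = 2: rhs = 21, matching y values: none (0 points).
  x = 3: rhs = 22, matching y values: none (0 points).
  x = 4: rhs = 18, matching y values: 8, 15 (2 points).
  x = 5: rhs = 15, matching y values: none (0 points).
  x = 6: rhs = 19, matching y values: none (0 points).
  x = 7: rhs = 13, matching y values: 6, 17 (2 points).
  x = 8: rhs = 3, matching y values: 7, 16 (2 points).
  x = 9: rhs = 18, matching y values: 8, 15 (2 points).
  x = 10: rhs = 18, matching y values: 8, 15 (2 points).
  x = 11: rhs = 9, matching y values: 3, 20 (2 points).
  x = 12: rhs = 20, matching y values: none (0 points).
  x = 13: rhs = 11, matching y values: none (0 points).
  x = 14: rhs = 11, matching y values: none (0 points).
  x = 15: rhs = 3, matching y values: 7, 16 (2 points).
  x = 16: rhs = 16, matching y values: 4, 19 (2 points).
  x = 17: rhs = 10, matching y values: none (0 points).
  x = 18: rhs = 14, matching y values: none (0 points).
  x = 19: rhs = 11, matching y values: none (0 points).
  x = 20: rhs = 7, matching y values: none (0 points).
  x = 21: rhs = 8, matching y values: 10, 13 (2 points).
  x = 22: rhs = 20, matching y values: none (0 points).
Total affine count: 22.
Full point count |E(F_23)| = 22 + 1 = 23.
Hasse bound: |23 − (23+1)| = |-1| = 1 ≤ 2√23 ≈ 9.5917 ✓.


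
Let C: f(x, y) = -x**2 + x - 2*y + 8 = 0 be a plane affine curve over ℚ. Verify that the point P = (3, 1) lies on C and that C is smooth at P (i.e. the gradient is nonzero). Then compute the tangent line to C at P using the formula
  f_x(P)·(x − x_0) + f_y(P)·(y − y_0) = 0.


Tangent line at P: -5*x - 2*y + 17 = 0.

Step 1: f(3, 1) = 0, so P lies on C.
Step 2: partial derivatives
  f_x(x, y) = 1 - 2*x, f_y(x, y) = -2.
  f_x(P) = -5, f_y(P) = -2 (gradient nonzero, so P is smooth).
Step 3: tangent line at P: -5·(x − 3) + -2·(y − 1) = 0.
Expanding: -5*x - 2*y + 17 = 0.


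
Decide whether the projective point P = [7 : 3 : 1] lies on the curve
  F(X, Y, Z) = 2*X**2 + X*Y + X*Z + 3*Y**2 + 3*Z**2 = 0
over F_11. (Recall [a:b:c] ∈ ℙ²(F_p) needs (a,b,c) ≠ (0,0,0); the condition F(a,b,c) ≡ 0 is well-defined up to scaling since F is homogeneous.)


F(7,3,1) ≡ 2 (mod 11); P is NOT on the curve.

Evaluate F(7, 3, 1) term-by-term (mod 11).
  2*X**2 ↦ 2·49·1·1 = 98
  X*Y ↦ 1·7·3·1 = 21
  X*Z ↦ 1·7·1·1 = 7
  3*Y**2 ↦ 3·1·9·1 = 27
  3*Z**2 ↦ 3·1·1·1 = 3
Sum: F(7, 3, 1) = (98) + (21) + (7) + (27) + (3) = 156.
Reducing mod 11: 156 ≡ 2 (mod 11).
Since F(a, b, c) ≡ 2 ≠ 0 (mod 11), P does NOT lie on the curve.


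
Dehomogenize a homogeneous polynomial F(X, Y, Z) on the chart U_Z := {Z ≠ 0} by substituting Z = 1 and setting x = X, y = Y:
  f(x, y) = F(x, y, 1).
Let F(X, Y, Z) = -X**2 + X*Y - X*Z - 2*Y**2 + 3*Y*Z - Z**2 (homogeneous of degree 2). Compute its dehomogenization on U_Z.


f(x, y) = -x**2 + x*y - x - 2*y**2 + 3*y - 1

On U_Z we set Z = 1. Each monomial c·X^i·Y^j·Z^k in F becomes c·x^i·y^j·1^k = c·x^i·y^j.
Substituting Z = 1: F(X, Y, 1) = -x**2 + x*y - x - 2*y**2 + 3*y - 1.
Note: deg(f) ≤ deg(F) = 2; strict inequality happens when F is divisible by Z (lost terms).


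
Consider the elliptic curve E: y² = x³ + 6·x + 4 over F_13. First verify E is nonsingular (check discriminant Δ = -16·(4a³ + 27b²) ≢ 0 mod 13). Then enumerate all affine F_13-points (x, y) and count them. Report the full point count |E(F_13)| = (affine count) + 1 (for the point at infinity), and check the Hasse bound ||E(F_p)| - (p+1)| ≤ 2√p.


Affine points = {(0, 2), (0, 11), (3, 6), (3, 7), (4, 1), (4, 12), (5, 4), (5, 9), (6, 3), (6, 10), (7, 5), (7, 8), (11, 6), (11, 7), (12, 6), (12, 7)}; affine count = 16; |E(F_13)| = 17.

Discriminant check: Δ ∝ 4a³ + 27b² = 4·6³ + 27·4² = 4·216 + 27·16 ≡ 9 (mod 13). Nonzero ⇒ E is nonsingular.
For each x ∈ F_13, compute rhs = x³ + 6·x + 4 mod 13, then count y ∈ F_13 with y² ≡ rhs.
  x = 0: rhs = 4, matching y values: 2, 11 (2 points).
  x = 1: rhs = 11, matching y values: none (0 points).
  x = 2: rhs = 11, matching y values: none (0 points).
  x = 3: rhs = 10, matching y values: 6, 7 (2 points).
  x = 4: rhs = 1, matching y values: 1, 12 (2 points).
  x = 5: rhs = 3, matching y values: 4, 9 (2 points).
  x = 6: rhs = 9, matching y values: 3, 10 (2 points).
  x = 7: rhs = 12, matching y values: 5, 8 (2 points).
  x = 8: rhs = 5, matching y values: none (0 points).
  x = 9: rhs = 7, matching y values: none (0 points).
  x = 10: rhs = 11, matching y values: none (0 points).
  x = 11: rhs = 10, matching y values: 6, 7 (2 points).
  x = 12: rhs = 10, matching y values: 6, 7 (2 points).
Total affine count: 16.
Full point count |E(F_13)| = 16 + 1 = 17.
Hasse bound: |17 − (13+1)| = |3| = 3 ≤ 2√13 ≈ 7.2111 ✓.


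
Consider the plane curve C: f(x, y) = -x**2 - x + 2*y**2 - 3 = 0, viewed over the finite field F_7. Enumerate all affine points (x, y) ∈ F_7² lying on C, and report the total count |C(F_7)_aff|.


Affine F_7-points: {(2, 1), (2, 6), (3, 2), (3, 5), (4, 1), (4, 6)}; count = 6.

For each of the 49 pairs (x, y) ∈ F_7², evaluate f(x, y) mod 7. Record the zeros.
  x = 0: [0↦4, 1↦6, 2↦5, 3↦1, 4↦1, 5↦5, 6↦6]  zeros at y ∈ ∅
  x = 1: [0↦2, 1↦4, 2↦3, 3↦6, 4↦6, 5↦3, 6↦4]  zeros at y ∈ ∅
  x = 2: [0↦5, 1↦0, 2↦6, 3↦2, 4↦2, 5↦6, 6↦0]  zeros at y ∈ {1, 6}
  x = 3: [0↦6, 1↦1, 2↦0, 3↦3, 4↦3, 5↦0, 6↦1]  zeros at y ∈ {2, 5}
  x = 4: [0↦5, 1↦0, 2↦6, 3↦2, 4↦2, 5↦6, 6↦0]  zeros at y ∈ {1, 6}
  x = 5: [0↦2, 1↦4, 2↦3, 3↦6, 4↦6, 5↦3, 6↦4]  zeros at y ∈ ∅
  x = 6: [0↦4, 1↦6, 2↦5, 3↦1, 4↦1, 5↦5, 6↦6]  zeros at y ∈ ∅
Collecting zeros: affine points = {(2, 1), (2, 6), (3, 2), (3, 5), (4, 1), (4, 6)}.
Total count |C(F_7)_aff| = 6.


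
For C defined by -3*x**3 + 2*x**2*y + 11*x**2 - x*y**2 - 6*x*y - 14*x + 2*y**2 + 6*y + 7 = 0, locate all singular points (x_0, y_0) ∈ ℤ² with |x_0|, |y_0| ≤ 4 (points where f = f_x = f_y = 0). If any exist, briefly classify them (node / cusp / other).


Singular points: {(1, -1)}; classification: cusp.

Compute partial derivatives:
  f_x = -9*x**2 + 4*x*y + 22*x - y**2 - 6*y - 14.
  f_y = 2*x**2 - 2*x*y - 6*x + 4*y + 6.
Scan x_0 ∈ {−4, ..., 4}. For each x_0, f_y(x_0, y) is a polynomial in y; find its integer roots y ∈ {−4, ..., 4}, then test f_x and f at those candidates.
  x = -4: f_y(-4, y) = 12*y + 62; no integer root y with |y| ≤ 4.
  x = -3: f_y(-3, y) = 10*y + 42; no integer root y with |y| ≤ 4.
  x = -2: f_y(-2, y) = 8*y + 26; no integer root y with |y| ≤ 4.
  x = -1: f_y(-1, y) = 6*y + 14; no integer root y with |y| ≤ 4.
  x = 0: f_y(0, y) = 4*y + 6; no integer root y with |y| ≤ 4.
  x = 1: f_y(1, y) = 2*y + 2; vanishes at y ∈ {-1}. (1, -1): f_x = 0, f = 0 — SINGULAR.
  x = 2: f_y(2, y) = 2; no integer root y with |y| ≤ 4.
  x = 3: f_y(3, y) = 6 - 2*y; vanishes at y ∈ {3}. (3, 3): f_x = -20 ≠ 0.
  x = 4: f_y(4, y) = 14 - 4*y; no integer root y with |y| ≤ 4.
Only singular point on the grid: (1, -1).
Classify: substitute x = 1 + u, y = -1 + v and expand: f = -3*u**3 + 2*u**2*v - u*v**2 + v**2.
No constant or linear terms (consistent with a singular point). Quadratic part: v**2. Cubic part: -3*u**3 + 2*u**2*v - u*v**2.
The quadratic part v**2 is a perfect square, so there is a single (double) tangent line v = 0, i.e. y = -1. Restricting the cubic part to that line (v = 0) leaves -3*u**3 ≠ 0, so f is not divisible by v and the branch is v² ≈ 3*u**3 to lowest order — this is a cusp.
Classification: cusp.


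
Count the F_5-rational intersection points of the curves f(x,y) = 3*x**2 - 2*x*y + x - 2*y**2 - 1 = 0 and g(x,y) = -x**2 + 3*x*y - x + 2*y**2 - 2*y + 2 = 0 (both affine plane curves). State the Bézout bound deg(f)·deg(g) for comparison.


Common zeros: ∅; count = 0; Bézout bound = 4.

deg(f) = 2, deg(g) = 2, so Bézout bound = 4.
Scan x ∈ F_5. For each x, list the y ∈ F_5 with f(x, y) ≡ 0 and those with g(x, y) ≡ 0 (mod 5); the common zeros in that column are the intersection.
  x = 0: f ≡ 0 at y ∈ ∅; g ≡ 0 at y ∈ ∅; common: ∅.
  x = 1: f ≡ 0 at y ∈ ∅; g ≡ 0 at y ∈ {0, 2}; common: ∅.
  x = 2: f ≡ 0 at y ∈ {4}; g ≡ 0 at y ∈ ∅; common: ∅.
  x = 3: f ≡ 0 at y ∈ ∅; g ≡ 0 at y ∈ {0, 4}; common: ∅.
  x = 4: f ≡ 0 at y ∈ ∅; g ≡ 0 at y ∈ {2, 3}; common: ∅.
Collecting: common zeros = ∅, so the count is 0.
Comparison with the Bézout bound: 0 ≤ 4 = deg(f)·deg(g), as expected for curves with no common component (the affine F_5-count falls short of the bound because intersections may lie at infinity, over extension fields, or carry multiplicity).


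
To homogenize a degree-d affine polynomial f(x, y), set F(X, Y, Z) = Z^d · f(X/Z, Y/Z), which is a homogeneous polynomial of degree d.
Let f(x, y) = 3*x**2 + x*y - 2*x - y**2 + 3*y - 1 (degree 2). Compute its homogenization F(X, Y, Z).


F(X, Y, Z) = 3*X**2 + X*Y - 2*X*Z - Y**2 + 3*Y*Z - Z**2

deg(f) = 2.
Substitute x = X/Z, y = Y/Z into f, then multiply by Z^2.
  monomial 3·x^2·y^0 ↦ 3·X^2·Y^0·Z^0.
  monomial 1·x^1·y^1 ↦ 1·X^1·Y^1·Z^0.
  monomial -2·x^1·y^0 ↦ -2·X^1·Y^0·Z^1.
  monomial -1·x^0·y^2 ↦ -1·X^0·Y^2·Z^0.
  monomial 3·x^0·y^1 ↦ 3·X^0·Y^1·Z^1.
  monomial -1·x^0·y^0 ↦ -1·X^0·Y^0·Z^2.
Collecting: F(X, Y, Z) = 3*X**2 + X*Y - 2*X*Z - Y**2 + 3*Y*Z - Z**2.


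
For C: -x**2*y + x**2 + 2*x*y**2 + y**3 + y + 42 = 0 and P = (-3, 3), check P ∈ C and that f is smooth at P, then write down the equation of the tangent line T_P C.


Tangent line at P: 30*x - 17*y + 141 = 0.

Step 1: f(-3, 3) = 0, so P lies on C.
Step 2: partial derivatives
  f_x(x, y) = -2*x*y + 2*x + 2*y**2, f_y(x, y) = -x**2 + 4*x*y + 3*y**2 + 1.
  f_x(P) = 30, f_y(P) = -17 (gradient nonzero, so P is smooth).
Step 3: tangent line at P: 30·(x − -3) + -17·(y − 3) = 0.
Expanding: 30*x - 17*y + 141 = 0.


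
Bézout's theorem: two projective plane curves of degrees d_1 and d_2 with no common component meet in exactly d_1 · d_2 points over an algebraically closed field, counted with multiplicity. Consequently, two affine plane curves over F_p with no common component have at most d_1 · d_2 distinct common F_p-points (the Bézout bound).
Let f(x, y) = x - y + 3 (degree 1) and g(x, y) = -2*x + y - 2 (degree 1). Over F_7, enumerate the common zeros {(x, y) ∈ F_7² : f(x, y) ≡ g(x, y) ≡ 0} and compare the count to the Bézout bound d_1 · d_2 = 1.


Common zeros: {(1, 4)}; count = 1; Bézout bound = 1.

deg(f) = 1, deg(g) = 1, so Bézout bound = 1.
Scan x ∈ F_7. For each x, list the y ∈ F_7 with f(x, y) ≡ 0 and those with g(x, y) ≡ 0 (mod 7); the common zeros in that column are the intersection.
  x = 0: f ≡ 0 at y ∈ {3}; g ≡ 0 at y ∈ {2}; common: ∅.
  x = 1: f ≡ 0 at y ∈ {4}; g ≡ 0 at y ∈ {4}; common: {4}.
  x = 2: f ≡ 0 at y ∈ {5}; g ≡ 0 at y ∈ {6}; common: ∅.
  x = 3: f ≡ 0 at y ∈ {6}; g ≡ 0 at y ∈ {1}; common: ∅.
  x = 4: f ≡ 0 at y ∈ {0}; g ≡ 0 at y ∈ {3}; common: ∅.
  x = 5: f ≡ 0 at y ∈ {1}; g ≡ 0 at y ∈ {5}; common: ∅.
  x = 6: f ≡ 0 at y ∈ {2}; g ≡ 0 at y ∈ {0}; common: ∅.
Collecting: common zeros = {(1, 4)}, so the count is 1.
Comparison with the Bézout bound: 1 ≤ 1 = deg(f)·deg(g), as expected for curves with no common component (the bound is attained).


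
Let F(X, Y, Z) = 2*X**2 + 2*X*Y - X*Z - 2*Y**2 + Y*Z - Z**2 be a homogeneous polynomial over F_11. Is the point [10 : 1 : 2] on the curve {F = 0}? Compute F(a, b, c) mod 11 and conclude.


F(10,1,2) ≡ 9 (mod 11); P is NOT on the curve.

Evaluate F(10, 1, 2) term-by-term (mod 11).
  2*X**2 ↦ 2·100·1·1 = 200
  2*X*Y ↦ 2·10·1·1 = 20
  -X*Z ↦ -1·10·1·2 = -20
  -2*Y**2 ↦ -2·1·1·1 = -2
  Y*Z ↦ 1·1·1·2 = 2
  -Z**2 ↦ -1·1·1·4 = -4
Sum: F(10, 1, 2) = (200) + (20) + (-20) + (-2) + (2) + (-4) = 196.
Reducing mod 11: 196 ≡ 9 (mod 11).
Since F(a, b, c) ≡ 9 ≠ 0 (mod 11), P does NOT lie on the curve.


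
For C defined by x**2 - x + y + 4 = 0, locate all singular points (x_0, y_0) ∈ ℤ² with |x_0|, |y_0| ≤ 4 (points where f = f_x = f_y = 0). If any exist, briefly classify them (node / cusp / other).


No singular points in the scanned grid; C is smooth there.

Compute partial derivatives:
  f_x = 2*x - 1.
  f_y = 1.
f_y = 1 is a nonzero constant, so f_y never vanishes: no point (x, y) can satisfy f = f_x = f_y = 0. In particular no (x, y) ∈ {−4, ..., 4}² is singular; the curve is smooth.


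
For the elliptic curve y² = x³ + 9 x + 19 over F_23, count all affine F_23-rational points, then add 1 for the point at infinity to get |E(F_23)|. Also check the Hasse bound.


Affine points = {(1, 11), (1, 12), (3, 2), (3, 21), (4, 2), (4, 21), (6, 6), (6, 17), (9, 1), (9, 22), (11, 0), (16, 2), (16, 21), (17, 5), (17, 18), (21, 4), (21, 19), (22, 3), (22, 20)}; affine count = 19; |E(F_23)| = 20.

Discriminant check: Δ ∝ 4a³ + 27b² = 4·9³ + 27·19² = 4·729 + 27·361 ≡ 13 (mod 23). Nonzero ⇒ E is nonsingular.
For each x ∈ F_23, compute rhs = x³ + 9·x + 19 mod 23, then count y ∈ F_23 with y² ≡ rhs.
  x = 0: rhs = 19, matching y values: none (0 points).
  x = 1: rhs = 6, matching y values: 11, 12 (2 points).
  x = 2: rhs = 22, matching y values: none (0 points).
  x = 3: rhs = 4, matching y values: 2, 21 (2 points).
  x = 4: rhs = 4, matching y values: 2, 21 (2 points).
  x = 5: rhs = 5, matching y values: none (0 points).
  x = 6: rhs = 13, matching y values: 6, 17 (2 points).
  x = 7: rhs = 11, matching y values: none (0 points).
  x = 8: rhs = 5, matching y values: none (0 points).
  x = 9: rhs = 1, matching y values: 1, 22 (2 points).
  x = 10: rhs = 5, matching y values: none (0 points).
  x = 11: rhs = 0, matching y values: 0 (1 points).
  x = 12: rhs = 15, matching y values: none (0 points).
  x = 13: rhs = 10, matching y values: none (0 points).
  x = 14: rhs = 14, matching y values: none (0 points).
  x = 15: rhs = 10, matching y values: none (0 points).
  x = 16: rhs = 4, matching y values: 2, 21 (2 points).
  x = 17: rhs = 2, matching y values: 5, 18 (2 points).
  x = 18: rhs = 10, matching y values: none (0 points).
  x = 19: rhs = 11, matching y values: none (0 points).
  x = 20: rhs = 11, matching y values: none (0 points).
  x = 21: rhs = 16, matching y values: 4, 19 (2 points).
  x = 22: rhs = 9, matching y values: 3, 20 (2 points).
Total affine count: 19.
Full point count |E(F_23)| = 19 + 1 = 20.
Hasse bound: |20 − (23+1)| = |-4| = 4 ≤ 2√23 ≈ 9.5917 ✓.


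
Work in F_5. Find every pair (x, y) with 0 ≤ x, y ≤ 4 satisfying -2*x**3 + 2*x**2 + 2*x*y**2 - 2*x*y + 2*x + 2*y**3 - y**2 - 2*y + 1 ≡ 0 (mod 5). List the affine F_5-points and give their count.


Affine F_5-points: {(0, 1), (0, 3), (0, 4), (1, 2), (2, 3), (3, 1), (4, 3)}; count = 7.

For each of the 25 pairs (x, y) ∈ F_5², evaluate f(x, y) mod 5. Record the zeros.
  x = 0: [0↦1, 1↦0, 2↦4, 3↦0, 4↦0]  zeros at y ∈ {1, 3, 4}
  x = 1: [0↦3, 1↦2, 2↦0, 3↦4, 4↦1]  zeros at y ∈ {2}
  x = 2: [0↦2, 1↦1, 2↦3, 3↦0, 4↦4]  zeros at y ∈ {3}
  x = 3: [0↦1, 1↦0, 2↦1, 3↦1, 4↦2]  zeros at y ∈ {1}
  x = 4: [0↦3, 1↦2, 2↦2, 3↦0, 4↦3]  zeros at y ∈ {3}
Collecting zeros: affine points = {(0, 1), (0, 3), (0, 4), (1, 2), (2, 3), (3, 1), (4, 3)}.
Total count |C(F_5)_aff| = 7.


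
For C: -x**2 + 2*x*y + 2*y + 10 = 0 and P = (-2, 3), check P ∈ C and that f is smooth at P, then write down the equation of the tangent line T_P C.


Tangent line at P: 10*x - 2*y + 26 = 0.

Step 1: f(-2, 3) = 0, so P lies on C.
Step 2: partial derivatives
  f_x(x, y) = -2*x + 2*y, f_y(x, y) = 2*x + 2.
  f_x(P) = 10, f_y(P) = -2 (gradient nonzero, so P is smooth).
Step 3: tangent line at P: 10·(x − -2) + -2·(y − 3) = 0.
Expanding: 10*x - 2*y + 26 = 0.


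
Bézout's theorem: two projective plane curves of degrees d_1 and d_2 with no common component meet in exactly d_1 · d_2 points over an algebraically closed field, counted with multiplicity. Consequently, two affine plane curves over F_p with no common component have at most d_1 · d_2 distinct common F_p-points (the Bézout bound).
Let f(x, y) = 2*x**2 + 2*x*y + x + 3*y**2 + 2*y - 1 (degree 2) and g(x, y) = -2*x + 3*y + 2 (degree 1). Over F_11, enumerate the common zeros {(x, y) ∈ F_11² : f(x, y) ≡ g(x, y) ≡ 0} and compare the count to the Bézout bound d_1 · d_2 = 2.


Common zeros: ∅; count = 0; Bézout bound = 2.

deg(f) = 2, deg(g) = 1, so Bézout bound = 2.
Scan x ∈ F_11. For each x, list the y ∈ F_11 with f(x, y) ≡ 0 and those with g(x, y) ≡ 0 (mod 11); the common zeros in that column are the intersection.
  x = 0: f ≡ 0 at y ∈ {4, 10}; g ≡ 0 at y ∈ {3}; common: ∅.
  x = 1: f ≡ 0 at y ∈ {2, 4}; g ≡ 0 at y ∈ {0}; common: ∅.
  x = 2: f ≡ 0 at y ∈ {2, 7}; g ≡ 0 at y ∈ {8}; common: ∅.
  x = 3: f ≡ 0 at y ∈ {6}; g ≡ 0 at y ∈ {5}; common: ∅.
  x = 4: f ≡ 0 at y ∈ ∅; g ≡ 0 at y ∈ {2}; common: ∅.
  x = 5: f ≡ 0 at y ∈ ∅; g ≡ 0 at y ∈ {10}; common: ∅.
  x = 6: f ≡ 0 at y ∈ {0, 10}; g ≡ 0 at y ∈ {7}; common: ∅.
  x = 7: f ≡ 0 at y ∈ {6, 7}; g ≡ 0 at y ∈ {4}; common: ∅.
  x = 8: f ≡ 0 at y ∈ ∅; g ≡ 0 at y ∈ {1}; common: ∅.
  x = 9: f ≡ 0 at y ∈ ∅; g ≡ 0 at y ∈ {9}; common: ∅.
  x = 10: f ≡ 0 at y ∈ {0}; g ≡ 0 at y ∈ {6}; common: ∅.
Collecting: common zeros = ∅, so the count is 0.
Comparison with the Bézout bound: 0 ≤ 2 = deg(f)·deg(g), as expected for curves with no common component (the affine F_11-count falls short of the bound because intersections may lie at infinity, over extension fields, or carry multiplicity).


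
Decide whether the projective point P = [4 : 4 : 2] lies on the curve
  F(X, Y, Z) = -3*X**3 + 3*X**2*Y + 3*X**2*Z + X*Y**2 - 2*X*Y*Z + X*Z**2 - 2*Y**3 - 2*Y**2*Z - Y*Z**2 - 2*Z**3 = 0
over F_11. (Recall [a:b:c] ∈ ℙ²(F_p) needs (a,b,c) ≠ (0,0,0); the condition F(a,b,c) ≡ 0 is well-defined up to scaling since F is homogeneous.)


F(4,4,2) ≡ 9 (mod 11); P is NOT on the curve.

Evaluate F(4, 4, 2) term-by-term (mod 11).
  -3*X**3 ↦ -3·64·1·1 = -192
  3*X**2*Y ↦ 3·16·4·1 = 192
  3*X**2*Z ↦ 3·16·1·2 = 96
  X*Y**2 ↦ 1·4·16·1 = 64
  -2*X*Y*Z ↦ -2·4·4·2 = -64
  X*Z**2 ↦ 1·4·1·4 = 16
  -2*Y**3 ↦ -2·1·64·1 = -128
  -2*Y**2*Z ↦ -2·1·16·2 = -64
  -Y*Z**2 ↦ -1·1·4·4 = -16
  -2*Z**3 ↦ -2·1·1·8 = -16
Sum: F(4, 4, 2) = (-192) + (192) + (96) + (64) + (-64) + (16) + (-128) + (-64) + (-16) + (-16) = -112.
Reducing mod 11: -112 ≡ 9 (mod 11).
Since F(a, b, c) ≡ 9 ≠ 0 (mod 11), P does NOT lie on the curve.


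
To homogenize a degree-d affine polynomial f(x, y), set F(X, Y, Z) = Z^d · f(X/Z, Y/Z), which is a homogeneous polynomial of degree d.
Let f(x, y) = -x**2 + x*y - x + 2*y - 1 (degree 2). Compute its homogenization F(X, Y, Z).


F(X, Y, Z) = -X**2 + X*Y - X*Z + 2*Y*Z - Z**2

deg(f) = 2.
Substitute x = X/Z, y = Y/Z into f, then multiply by Z^2.
  monomial -1·x^2·y^0 ↦ -1·X^2·Y^0·Z^0.
  monomial 1·x^1·y^1 ↦ 1·X^1·Y^1·Z^0.
  monomial -1·x^1·y^0 ↦ -1·X^1·Y^0·Z^1.
  monomial 2·x^0·y^1 ↦ 2·X^0·Y^1·Z^1.
  monomial -1·x^0·y^0 ↦ -1·X^0·Y^0·Z^2.
Collecting: F(X, Y, Z) = -X**2 + X*Y - X*Z + 2*Y*Z - Z**2.


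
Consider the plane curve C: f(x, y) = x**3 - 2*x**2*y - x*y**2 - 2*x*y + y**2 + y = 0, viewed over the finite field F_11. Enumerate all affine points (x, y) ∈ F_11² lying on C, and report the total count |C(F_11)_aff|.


Affine F_11-points: {(0, 0), (0, 10), (1, 4), (4, 1), (4, 8), (5, 3), (5, 7), (6, 6), (7, 3), (7, 6), (8, 2), (8, 9), (10, 6), (10, 10)}; count = 14.

For each of the 121 pairs (x, y) ∈ F_11², evaluate f(x, y) mod 11. Record the zeros.
  x = 0: [0↦0, 1↦2, 2↦6, 3↦1, 4↦9, 5↦8, 6↦9, 7↦1, 8↦6, 9↦2, 10↦0]  zeros at y ∈ {0, 10}
  x = 1: [0↦1, 1↦9, 2↦6, 3↦3, 4↦0, 5↦8, 6↦5, 7↦2, 8↦10, 9↦7, 10↦4]  zeros at y ∈ {4}
  x = 2: [0↦8, 1↦7, 2↦4, 3↦10, 4↦3, 5↦5, 6↦5, 7↦3, 8↦10, 9↦4, 10↦7]  zeros at y ∈ ∅
  x = 3: [0↦5, 1↦2, 2↦6, 3↦6, 4↦2, 5↦5, 6↦4, 7↦10, 8↦1, 9↦10, 10↦4]  zeros at y ∈ ∅
  x = 4: [0↦9, 1↦0, 2↦7, 3↦8, 4↦3, 5↦3, 6↦8, 7↦7, 8↦0, 9↦9, 10↦1]  zeros at y ∈ {1, 8}
  x = 5: [0↦4, 1↦7, 2↦2, 3↦0, 4↦1, 5↦5, 6↦1, 7↦0, 8↦2, 9↦7, 10↦4]  zeros at y ∈ {3, 7}
  x = 6: [0↦7, 1↦7, 2↦8, 3↦10, 4↦2, 5↦6, 6↦0, 7↦6, 8↦2, 9↦10, 10↦8]  zeros at y ∈ {6}
  x = 7: [0↦2, 1↦6, 2↦9, 3↦0, 4↦1, 5↦1, 6↦0, 7↦9, 8↦6, 9↦2, 10↦8]  zeros at y ∈ {3, 6}
  x = 8: [0↦6, 1↦10, 2↦0, 3↦9, 4↦4, 5↦7, 6↦7, 7↦4, 8↦9, 9↦0, 10↦10]  zeros at y ∈ {2, 9}
  x = 9: [0↦3, 1↦3, 2↦9, 3↦10, 4↦6, 5↦8, 6↦5, 7↦8, 8↦6, 9↦10, 10↦9]  zeros at y ∈ ∅
  x = 10: [0↦10, 1↦2, 2↦9, 3↦9, 4↦2, 5↦10, 6↦0, 7↦5, 8↦3, 9↦5, 10↦0]  zeros at y ∈ {6, 10}
Collecting zeros: affine points = {(0, 0), (0, 10), (1, 4), (4, 1), (4, 8), (5, 3), (5, 7), (6, 6), (7, 3), (7, 6), (8, 2), (8, 9), (10, 6), (10, 10)}.
Total count |C(F_11)_aff| = 14.


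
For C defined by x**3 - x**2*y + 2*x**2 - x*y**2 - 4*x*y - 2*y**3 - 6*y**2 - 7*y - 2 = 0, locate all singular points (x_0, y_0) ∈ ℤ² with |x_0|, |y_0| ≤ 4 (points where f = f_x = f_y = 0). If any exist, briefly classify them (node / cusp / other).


Singular points: {(-1, -1)}; classification: cusp.

Compute partial derivatives:
  f_x = 3*x**2 - 2*x*y + 4*x - y**2 - 4*y.
  f_y = -x**2 - 2*x*y - 4*x - 6*y**2 - 12*y - 7.
Scan x_0 ∈ {−4, ..., 4}. For each x_0, f_y(x_0, y) is a polynomial in y; find its integer roots y ∈ {−4, ..., 4}, then test f_x and f at those candidates.
  x = -4: f_y(-4, y) = -6*y**2 - 4*y - 7; no integer root y with |y| ≤ 4.
  x = -3: f_y(-3, y) = -6*y**2 - 6*y - 4; no integer root y with |y| ≤ 4.
  x = -2: f_y(-2, y) = -6*y**2 - 8*y - 3; no integer root y with |y| ≤ 4.
  x = -1: f_y(-1, y) = -6*y**2 - 10*y - 4; vanishes at y ∈ {-1}. (-1, -1): f_x = 0, f = 0 — SINGULAR.
  x = 0: f_y(0, y) = -6*y**2 - 12*y - 7; no integer root y with |y| ≤ 4.
  x = 1: f_y(1, y) = -6*y**2 - 14*y - 12; no integer root y with |y| ≤ 4.
  x = 2: f_y(2, y) = -6*y**2 - 16*y - 19; no integer root y with |y| ≤ 4.
  x = 3: f_y(3, y) = -6*y**2 - 18*y - 28; no integer root y with |y| ≤ 4.
  x = 4: f_y(4, y) = -6*y**2 - 20*y - 39; no integer root y with |y| ≤ 4.
Only singular point on the grid: (-1, -1).
Classify: substitute x = -1 + u, y = -1 + v and expand: f = u**3 - u**2*v - u*v**2 - 2*v**3 + v**2.
No constant or linear terms (consistent with a singular point). Quadratic part: v**2. Cubic part: u**3 - u**2*v - u*v**2 - 2*v**3.
The quadratic part v**2 is a perfect square, so there is a single (double) tangent line v = 0, i.e. y = -1. Restricting the cubic part to that line (v = 0) leaves u**3 ≠ 0, so f is not divisible by v and the branch is v² ≈ -u**3 to lowest order — this is a cusp.
Classification: cusp.


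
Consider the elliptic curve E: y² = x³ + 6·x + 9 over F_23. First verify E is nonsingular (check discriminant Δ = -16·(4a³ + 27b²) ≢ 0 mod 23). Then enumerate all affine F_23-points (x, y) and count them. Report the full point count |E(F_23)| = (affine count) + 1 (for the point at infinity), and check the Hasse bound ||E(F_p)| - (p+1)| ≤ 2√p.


Affine points = {(0, 3), (0, 20), (1, 4), (1, 19), (2, 11), (2, 12), (3, 10), (3, 13), (5, 7), (5, 16), (6, 10), (6, 13), (7, 7), (7, 16), (11, 7), (11, 16), (14, 10), (14, 13), (15, 1), (15, 22), (19, 6), (19, 17), (21, 9), (21, 14), (22, 5), (22, 18)}; affine count = 26; |E(F_23)| = 27.

Discriminant check: Δ ∝ 4a³ + 27b² = 4·6³ + 27·9² = 4·216 + 27·81 ≡ 15 (mod 23). Nonzero ⇒ E is nonsingular.
For each x ∈ F_23, compute rhs = x³ + 6·x + 9 mod 23, then count y ∈ F_23 with y² ≡ rhs.
  x = 0: rhs = 9, matching y values: 3, 20 (2 points).
  x = 1: rhs = 16, matching y values: 4, 19 (2 points).
  x = 2: rhs = 6, matching y values: 11, 12 (2 points).
  x = 3: rhs = 8, matching y values: 10, 13 (2 points).
  x = 4: rhs = 5, matching y values: none (0 points).
  x = 5: rhs = 3, matching y values: 7, 16 (2 points).
  x = 6: rhs = 8, matching y values: 10, 13 (2 points).
  x = 7: rhs = 3, matching y values: 7, 16 (2 points).
  x = 8: rhs = 17, matching y values: none (0 points).
  x = 9: rhs = 10, matching y values: none (0 points).
  x = 10: rhs = 11, matching y values: none (0 points).
  x = 11: rhs = 3, matching y values: 7, 16 (2 points).
  x = 12: rhs = 15, matching y values: none (0 points).
  x = 13: rhs = 7, matching y values: none (0 points).
  x = 14: rhs = 8, matching y values: 10, 13 (2 points).
  x = 15: rhs = 1, matching y values: 1, 22 (2 points).
  x = 16: rhs = 15, matching y values: none (0 points).
  x = 17: rhs = 10, matching y values: none (0 points).
  x = 18: rhs = 15, matching y values: none (0 points).
  x = 19: rhs = 13, matching y values: 6, 17 (2 points).
  x = 20: rhs = 10, matching y values: none (0 points).
  x = 21: rhs = 12, matching y values: 9, 14 (2 points).
  x = 22: rhs = 2, matching y values: 5, 18 (2 points).
Total affine count: 26.
Full point count |E(F_23)| = 26 + 1 = 27.
Hasse bound: |27 − (23+1)| = |3| = 3 ≤ 2√23 ≈ 9.5917 ✓.


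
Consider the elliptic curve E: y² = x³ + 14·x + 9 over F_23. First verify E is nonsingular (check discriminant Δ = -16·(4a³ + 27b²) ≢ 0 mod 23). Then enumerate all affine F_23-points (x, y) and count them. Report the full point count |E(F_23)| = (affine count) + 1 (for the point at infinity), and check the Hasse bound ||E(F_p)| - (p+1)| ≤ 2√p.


Affine points = {(0, 3), (0, 20), (1, 1), (1, 22), (3, 3), (3, 20), (7, 6), (7, 17), (8, 9), (8, 14), (9, 6), (9, 17), (15, 11), (15, 12), (17, 10), (17, 13), (19, 2), (19, 21), (20, 3), (20, 20)}; affine count = 20; |E(F_23)| = 21.

Discriminant check: Δ ∝ 4a³ + 27b² = 4·14³ + 27·9² = 4·2744 + 27·81 ≡ 7 (mod 23). Nonzero ⇒ E is nonsingular.
For each x ∈ F_23, compute rhs = x³ + 14·x + 9 mod 23, then count y ∈ F_23 with y² ≡ rhs.
  x = 0: rhs = 9, matching y values: 3, 20 (2 points).
  x = 1: rhs = 1, matching y values: 1, 22 (2 points).
  x = 2: rhs = 22, matching y values: none (0 points).
  x = 3: rhs = 9, matching y values: 3, 20 (2 points).
  x = 4: rhs = 14, matching y values: none (0 points).
  x = 5: rhs = 20, matching y values: none (0 points).
  x = 6: rhs = 10, matching y values: none (0 points).
  x = 7: rhs = 13, matching y values: 6, 17 (2 points).
  x = 8: rhs = 12, matching y values: 9, 14 (2 points).
  x = 9: rhs = 13, matching y values: 6, 17 (2 points).
  x = 10: rhs = 22, matching y values: none (0 points).
  x = 11: rhs = 22, matching y values: none (0 points).
  x = 12: rhs = 19, matching y values: none (0 points).
  x = 13: rhs = 19, matching y values: none (0 points).
  x = 14: rhs = 5, matching y values: none (0 points).
  x = 15: rhs = 6, matching y values: 11, 12 (2 points).
  x = 16: rhs = 5, matching y values: none (0 points).
  x = 17: rhs = 8, matching y values: 10, 13 (2 points).
  x = 18: rhs = 21, matching y values: none (0 points).
  x = 19: rhs = 4, matching y values: 2, 21 (2 points).
  x = 20: rhs = 9, matching y values: 3, 20 (2 points).
  x = 21: rhs = 19, matching y values: none (0 points).
  x = 22: rhs = 17, matching y values: none (0 points).
Total affine count: 20.
Full point count |E(F_23)| = 20 + 1 = 21.
Hasse bound: |21 − (23+1)| = |-3| = 3 ≤ 2√23 ≈ 9.5917 ✓.


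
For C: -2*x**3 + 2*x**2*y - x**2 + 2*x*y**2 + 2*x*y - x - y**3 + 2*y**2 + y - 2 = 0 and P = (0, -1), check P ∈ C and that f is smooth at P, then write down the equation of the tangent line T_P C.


Tangent line at P: -x - 6*y - 6 = 0.

Step 1: f(0, -1) = 0, so P lies on C.
Step 2: partial derivatives
  f_x(x, y) = -6*x**2 + 4*x*y - 2*x + 2*y**2 + 2*y - 1, f_y(x, y) = 2*x**2 + 4*x*y + 2*x - 3*y**2 + 4*y + 1.
  f_x(P) = -1, f_y(P) = -6 (gradient nonzero, so P is smooth).
Step 3: tangent line at P: -1·(x − 0) + -6·(y − -1) = 0.
Expanding: -x - 6*y - 6 = 0.


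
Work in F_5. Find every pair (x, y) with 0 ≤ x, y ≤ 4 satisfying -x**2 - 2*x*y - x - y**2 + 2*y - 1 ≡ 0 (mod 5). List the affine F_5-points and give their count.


Affine F_5-points: {(0, 1), (2, 1), (2, 2), (3, 2), (3, 4)}; count = 5.

For each of the 25 pairs (x, y) ∈ F_5², evaluate f(x, y) mod 5. Record the zeros.
  x = 0: [0↦4, 1↦0, 2↦4, 3↦1, 4↦1]  zeros at y ∈ {1}
  x = 1: [0↦2, 1↦1, 2↦3, 3↦3, 4↦1]  zeros at y ∈ ∅
  x = 2: [0↦3, 1↦0, 2↦0, 3↦3, 4↦4]  zeros at y ∈ {1, 2}
  x = 3: [0↦2, 1↦2, 2↦0, 3↦1, 4↦0]  zeros at y ∈ {2, 4}
  x = 4: [0↦4, 1↦2, 2↦3, 3↦2, 4↦4]  zeros at y ∈ ∅
Collecting zeros: affine points = {(0, 1), (2, 1), (2, 2), (3, 2), (3, 4)}.
Total count |C(F_5)_aff| = 5.


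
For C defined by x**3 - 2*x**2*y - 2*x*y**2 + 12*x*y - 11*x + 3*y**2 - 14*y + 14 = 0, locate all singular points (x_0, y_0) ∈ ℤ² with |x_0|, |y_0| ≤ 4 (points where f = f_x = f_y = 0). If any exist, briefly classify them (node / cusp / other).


Singular points: {(1, 2)}; classification: node.

Compute partial derivatives:
  f_x = 3*x**2 - 4*x*y - 2*y**2 + 12*y - 11.
  f_y = -2*x**2 - 4*x*y + 12*x + 6*y - 14.
Scan x_0 ∈ {−4, ..., 4}. For each x_0, f_y(x_0, y) is a polynomial in y; find its integer roots y ∈ {−4, ..., 4}, then test f_x and f at those candidates.
  x = -4: f_y(-4, y) = 22*y - 94; no integer root y with |y| ≤ 4.
  x = -3: f_y(-3, y) = 18*y - 68; no integer root y with |y| ≤ 4.
  x = -2: f_y(-2, y) = 14*y - 46; no integer root y with |y| ≤ 4.
  x = -1: f_y(-1, y) = 10*y - 28; no integer root y with |y| ≤ 4.
  x = 0: f_y(0, y) = 6*y - 14; no integer root y with |y| ≤ 4.
  x = 1: f_y(1, y) = 2*y - 4; vanishes at y ∈ {2}. (1, 2): f_x = 0, f = 0 — SINGULAR.
  x = 2: f_y(2, y) = 2 - 2*y; vanishes at y ∈ {1}. (2, 1): f_x = 3 ≠ 0.
  x = 3: f_y(3, y) = 4 - 6*y; no integer root y with |y| ≤ 4.
  x = 4: f_y(4, y) = 2 - 10*y; no integer root y with |y| ≤ 4.
Only singular point on the grid: (1, 2).
Classify: substitute x = 1 + u, y = 2 + v and expand: f = u**3 - 2*u**2*v - u**2 - 2*u*v**2 + v**2.
No constant or linear terms (consistent with a singular point). Quadratic part: -u**2 + v**2. Cubic part: u**3 - 2*u**2*v - 2*u*v**2.
The quadratic part v**2 - u**2 = (v − u)(v + u) splits into two distinct linear factors, so there are two distinct tangent lines y − 2 = ±(x − 1) — this is a node (ordinary double point).
Classification: node.


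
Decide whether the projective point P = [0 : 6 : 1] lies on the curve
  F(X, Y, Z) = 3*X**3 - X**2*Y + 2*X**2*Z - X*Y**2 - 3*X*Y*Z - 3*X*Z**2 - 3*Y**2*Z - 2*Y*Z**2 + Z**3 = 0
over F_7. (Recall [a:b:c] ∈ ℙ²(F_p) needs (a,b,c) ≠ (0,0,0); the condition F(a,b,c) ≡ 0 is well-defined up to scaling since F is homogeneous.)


F(0,6,1) ≡ 0 (mod 7); P is on the curve.

Evaluate F(0, 6, 1) term-by-term (mod 7).
  3*X**3 ↦ 3·0·1·1 = 0
  -X**2*Y ↦ -1·0·6·1 = 0
  2*X**2*Z ↦ 2·0·1·1 = 0
  -X*Y**2 ↦ -1·0·36·1 = 0
  -3*X*Y*Z ↦ -3·0·6·1 = 0
  -3*X*Z**2 ↦ -3·0·1·1 = 0
  -3*Y**2*Z ↦ -3·1·36·1 = -108
  -2*Y*Z**2 ↦ -2·1·6·1 = -12
  Z**3 ↦ 1·1·1·1 = 1
Sum: F(0, 6, 1) = (0) + (0) + (0) + (0) + (0) + (0) + (-108) + (-12) + (1) = -119.
Reducing mod 7: -119 ≡ 0 (mod 7).
Since F(a, b, c) ≡ 0 (mod 7), P lies on the curve.


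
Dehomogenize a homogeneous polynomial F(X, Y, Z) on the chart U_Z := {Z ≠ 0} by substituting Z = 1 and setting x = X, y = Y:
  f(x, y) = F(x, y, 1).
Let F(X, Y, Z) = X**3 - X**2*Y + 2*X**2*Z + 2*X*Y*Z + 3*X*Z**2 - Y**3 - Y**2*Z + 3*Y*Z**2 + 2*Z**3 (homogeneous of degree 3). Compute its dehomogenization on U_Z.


f(x, y) = x**3 - x**2*y + 2*x**2 + 2*x*y + 3*x - y**3 - y**2 + 3*y + 2

On U_Z we set Z = 1. Each monomial c·X^i·Y^j·Z^k in F becomes c·x^i·y^j·1^k = c·x^i·y^j.
Substituting Z = 1: F(X, Y, 1) = x**3 - x**2*y + 2*x**2 + 2*x*y + 3*x - y**3 - y**2 + 3*y + 2.
Note: deg(f) ≤ deg(F) = 3; strict inequality happens when F is divisible by Z (lost terms).


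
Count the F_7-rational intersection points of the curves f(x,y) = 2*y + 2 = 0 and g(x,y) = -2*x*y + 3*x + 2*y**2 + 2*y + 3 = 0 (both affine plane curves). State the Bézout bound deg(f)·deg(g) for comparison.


Common zeros: {(5, 6)}; count = 1; Bézout bound = 2.

deg(f) = 1, deg(g) = 2, so Bézout bound = 2.
Scan x ∈ F_7. For each x, list the y ∈ F_7 with f(x, y) ≡ 0 and those with g(x, y) ≡ 0 (mod 7); the common zeros in that column are the intersection.
  x = 0: f ≡ 0 at y ∈ {6}; g ≡ 0 at y ∈ {1, 5}; common: ∅.
  x = 1: f ≡ 0 at y ∈ {6}; g ≡ 0 at y ∈ {2, 5}; common: ∅.
  x = 2: f ≡ 0 at y ∈ {6}; g ≡ 0 at y ∈ {3, 5}; common: ∅.
  x = 3: f ≡ 0 at y ∈ {6}; g ≡ 0 at y ∈ {4, 5}; common: ∅.
  x = 4: f ≡ 0 at y ∈ {6}; g ≡ 0 at y ∈ {5}; common: ∅.
  x = 5: f ≡ 0 at y ∈ {6}; g ≡ 0 at y ∈ {5, 6}; common: {6}.
  x = 6: f ≡ 0 at y ∈ {6}; g ≡ 0 at y ∈ {0, 5}; common: ∅.
Collecting: common zeros = {(5, 6)}, so the count is 1.
Comparison with the Bézout bound: 1 ≤ 2 = deg(f)·deg(g), as expected for curves with no common component (the affine F_7-count falls short of the bound because intersections may lie at infinity, over extension fields, or carry multiplicity).


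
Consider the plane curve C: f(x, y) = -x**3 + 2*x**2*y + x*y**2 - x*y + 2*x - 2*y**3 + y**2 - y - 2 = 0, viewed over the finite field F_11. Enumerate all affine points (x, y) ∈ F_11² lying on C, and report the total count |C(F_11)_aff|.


Affine F_11-points: {(2, 1), (2, 2), (2, 4), (4, 2), (5, 9), (6, 5), (9, 2)}; count = 7.

For each of the 121 pairs (x, y) ∈ F_11², evaluate f(x, y) mod 11. Record the zeros.
  x = 0: [0↦9, 1↦7, 2↦6, 3↦5, 4↦3, 5↦10, 6↦3, 7↦3, 8↦9, 9↦9, 10↦2]  zeros at y ∈ ∅
  x = 1: [0↦10, 1↦10, 2↦2, 3↦7, 4↦2, 5↦8, 6↦2, 7↦5, 8↦5, 9↦1, 10↦3]  zeros at y ∈ ∅
  x = 2: [0↦5, 1↦0, 2↦0, 3↦4, 4↦0, 5↦9, 6↦8, 7↦7, 8↦5, 9↦1, 10↦5]  zeros at y ∈ {1, 2, 4}
  x = 3: [0↦10, 1↦4, 2↦5, 3↦1, 4↦2, 5↦7, 6↦4, 7↦3, 8↦3, 9↦3, 10↦2]  zeros at y ∈ ∅
  x = 4: [0↦8, 1↦5, 2↦0, 3↦3, 4↦2, 5↦7, 6↦6, 7↦9, 8↦4, 9↦1, 10↦10]  zeros at y ∈ {2}
  x = 5: [0↦4, 1↦8, 2↦1, 3↦4, 4↦5, 5↦3, 6↦8, 7↦8, 8↦2, 9↦0, 10↦1]  zeros at y ∈ {9}
  x = 6: [0↦3, 1↦7, 2↦2, 3↦9, 4↦5, 5↦0, 6↦4, 7↦5, 8↦2, 9↦5, 10↦2]  zeros at y ∈ {5}
  x = 7: [0↦10, 1↦7, 2↦8, 3↦1, 4↦7, 5↦3, 6↦10, 7↦5, 8↦9, 9↦10, 10↦7]  zeros at y ∈ ∅
  x = 8: [0↦8, 1↦2, 2↦2, 3↦7, 4↦5, 5↦6, 6↦9, 7↦2, 8↦6, 9↦9, 10↦10]  zeros at y ∈ ∅
  x = 9: [0↦2, 1↦8, 2↦0, 3↦10, 4↦4, 5↦3, 6↦6, 7↦1, 8↦9, 9↦7, 10↦5]  zeros at y ∈ {2}
  x = 10: [0↦8, 1↦8, 2↦7, 3↦4, 4↦9, 5↦10, 6↦6, 7↦7, 8↦1, 9↦9, 10↦8]  zeros at y ∈ ∅
Collecting zeros: affine points = {(2, 1), (2, 2), (2, 4), (4, 2), (5, 9), (6, 5), (9, 2)}.
Total count |C(F_11)_aff| = 7.
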